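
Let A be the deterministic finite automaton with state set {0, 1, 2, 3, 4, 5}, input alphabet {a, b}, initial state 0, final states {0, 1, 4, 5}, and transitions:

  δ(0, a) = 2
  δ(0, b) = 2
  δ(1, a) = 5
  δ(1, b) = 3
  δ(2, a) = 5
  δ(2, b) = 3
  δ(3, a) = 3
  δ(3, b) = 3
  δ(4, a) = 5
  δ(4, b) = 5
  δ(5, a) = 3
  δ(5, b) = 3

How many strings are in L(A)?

3

The useful subgraph on states {0, 2, 5} is acyclic, so L(A) is finite; the longest accepting path visits 3 useful states, giving maximum string length 2.
Counting accepting paths from 0 by length: 1 of length 0, 2 of length 2. Total 3.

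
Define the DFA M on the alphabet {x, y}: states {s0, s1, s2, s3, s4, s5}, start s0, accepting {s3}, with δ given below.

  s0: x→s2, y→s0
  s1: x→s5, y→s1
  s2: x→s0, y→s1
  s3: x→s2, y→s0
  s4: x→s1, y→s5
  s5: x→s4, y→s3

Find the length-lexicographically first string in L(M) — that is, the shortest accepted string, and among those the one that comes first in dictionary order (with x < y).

A breadth-first search from s0 reaches an accepting state first via the path s0 → s2 → s1 → s5 → s3 on input xyxy.
No string of length < 4 is accepted (BFS exhausts all shorter strings without reaching an accepting state), and xyxy is the lexicographically least accepting string of length 4.

xyxy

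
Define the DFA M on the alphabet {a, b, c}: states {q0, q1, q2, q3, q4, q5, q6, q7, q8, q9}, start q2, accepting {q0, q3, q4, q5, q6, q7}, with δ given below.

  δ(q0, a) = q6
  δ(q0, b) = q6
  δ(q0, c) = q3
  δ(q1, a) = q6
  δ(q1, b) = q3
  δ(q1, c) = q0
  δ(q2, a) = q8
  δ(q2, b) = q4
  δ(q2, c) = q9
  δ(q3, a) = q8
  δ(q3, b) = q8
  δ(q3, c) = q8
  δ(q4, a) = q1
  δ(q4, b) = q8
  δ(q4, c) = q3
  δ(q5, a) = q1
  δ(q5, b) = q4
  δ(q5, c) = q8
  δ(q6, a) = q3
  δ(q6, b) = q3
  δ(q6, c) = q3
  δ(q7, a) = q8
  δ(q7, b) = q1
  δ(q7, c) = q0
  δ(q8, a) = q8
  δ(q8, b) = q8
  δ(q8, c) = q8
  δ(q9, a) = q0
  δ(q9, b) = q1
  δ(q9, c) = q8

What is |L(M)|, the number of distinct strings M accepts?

42

The useful subgraph on states {q0, q1, q2, q3, q4, q6, q9} is acyclic, so L(M) is finite; the longest accepting path visits 6 useful states, giving maximum string length 5.
Counting accepting paths from q2 by length: 1 of length 1, 2 of length 2, 9 of length 3, 18 of length 4, 12 of length 5. Total 42.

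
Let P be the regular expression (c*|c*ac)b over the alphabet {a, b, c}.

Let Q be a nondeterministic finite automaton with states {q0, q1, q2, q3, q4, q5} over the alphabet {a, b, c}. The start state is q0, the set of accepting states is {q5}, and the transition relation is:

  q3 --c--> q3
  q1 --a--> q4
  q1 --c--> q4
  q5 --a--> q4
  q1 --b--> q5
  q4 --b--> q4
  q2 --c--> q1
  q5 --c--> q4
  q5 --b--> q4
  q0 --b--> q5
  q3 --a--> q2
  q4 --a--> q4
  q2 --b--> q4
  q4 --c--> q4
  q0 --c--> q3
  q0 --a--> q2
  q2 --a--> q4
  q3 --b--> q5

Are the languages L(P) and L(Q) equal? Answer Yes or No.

Yes

Converting the expression P to a DFA (subset construction, then merging equivalent states) gives the minimal DFA with states {p0, p1, p2, p3, p4}, start state p0, accepting states {p2} and transitions p0: a→p1, b→p2, c→p0; p1: a→p3, b→p3, c→p4; p2: a→p3, b→p3, c→p3; p3: a→p3, b→p3, c→p3; p4: a→p3, b→p2, c→p3.
Exploring the product automaton P × Q from the start pair (p0, q0), following both machines on each input symbol, reaches 6 state pairs: (p0, q0), (p1, q2), (p2, q5), (p0, q3), (p3, q4), (p4, q1).
P accepts in {p2} and Q accepts in {q5}. In every reachable pair the two components are either both accepting — (p2, q5) — or both non-accepting, so no string is accepted by exactly one of the machines: L(P) \ L(Q) and L(Q) \ L(P) are both empty.
Hence every string is accepted by P iff it is accepted by Q, and the two languages coincide.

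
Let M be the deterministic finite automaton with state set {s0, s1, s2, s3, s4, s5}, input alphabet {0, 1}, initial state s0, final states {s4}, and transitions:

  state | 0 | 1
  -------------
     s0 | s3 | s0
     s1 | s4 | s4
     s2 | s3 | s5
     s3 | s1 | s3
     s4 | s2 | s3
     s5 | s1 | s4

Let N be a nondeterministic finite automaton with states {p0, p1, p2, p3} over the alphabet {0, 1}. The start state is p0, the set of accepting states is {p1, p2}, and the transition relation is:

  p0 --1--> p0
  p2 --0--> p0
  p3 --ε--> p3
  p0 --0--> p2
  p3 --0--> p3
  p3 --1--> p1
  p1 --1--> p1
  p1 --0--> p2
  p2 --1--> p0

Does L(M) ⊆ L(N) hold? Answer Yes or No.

No

The string 001 is in L(M) but not in L(N).
So L(M) ⊄ L(N).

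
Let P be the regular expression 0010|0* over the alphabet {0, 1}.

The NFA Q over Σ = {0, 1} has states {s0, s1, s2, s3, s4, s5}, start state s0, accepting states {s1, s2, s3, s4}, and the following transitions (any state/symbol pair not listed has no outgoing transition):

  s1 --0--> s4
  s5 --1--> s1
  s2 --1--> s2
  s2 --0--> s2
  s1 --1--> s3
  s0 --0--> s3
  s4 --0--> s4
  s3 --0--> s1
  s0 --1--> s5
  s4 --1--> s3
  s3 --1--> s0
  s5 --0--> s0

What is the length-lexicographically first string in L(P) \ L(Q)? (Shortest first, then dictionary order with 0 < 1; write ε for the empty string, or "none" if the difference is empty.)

ε

The empty string ε is accepted by P but not by Q.
Since ε is the unique shortest string, it is the required witness.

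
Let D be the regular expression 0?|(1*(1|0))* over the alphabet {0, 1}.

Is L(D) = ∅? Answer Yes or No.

No

The empty string ε matches the expression, so it belongs to L(D).
Since L(D) contains at least one string, it is not empty.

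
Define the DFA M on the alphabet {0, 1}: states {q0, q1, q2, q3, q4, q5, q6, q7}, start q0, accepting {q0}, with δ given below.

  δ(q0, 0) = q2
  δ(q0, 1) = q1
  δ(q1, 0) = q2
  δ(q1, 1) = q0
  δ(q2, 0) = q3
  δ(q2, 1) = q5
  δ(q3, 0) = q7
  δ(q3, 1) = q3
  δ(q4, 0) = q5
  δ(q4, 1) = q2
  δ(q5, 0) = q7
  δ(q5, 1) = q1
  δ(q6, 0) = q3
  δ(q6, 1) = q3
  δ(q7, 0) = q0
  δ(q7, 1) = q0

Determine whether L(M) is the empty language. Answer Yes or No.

No

The empty string ε is accepted: the run q0 ends in the accepting state q0.
Since at least one string is accepted, L(M) is not empty.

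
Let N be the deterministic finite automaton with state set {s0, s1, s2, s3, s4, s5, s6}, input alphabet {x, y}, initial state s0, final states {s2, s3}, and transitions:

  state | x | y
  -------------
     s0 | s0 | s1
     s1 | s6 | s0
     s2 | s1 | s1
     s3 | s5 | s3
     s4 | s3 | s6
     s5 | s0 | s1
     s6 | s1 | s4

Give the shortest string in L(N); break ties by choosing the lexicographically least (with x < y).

A breadth-first search from s0 reaches an accepting state first via the path s0 → s1 → s6 → s4 → s3 on input yxyx.
No string of length < 4 is accepted (BFS exhausts all shorter strings without reaching an accepting state), and yxyx is the lexicographically least accepting string of length 4.

yxyx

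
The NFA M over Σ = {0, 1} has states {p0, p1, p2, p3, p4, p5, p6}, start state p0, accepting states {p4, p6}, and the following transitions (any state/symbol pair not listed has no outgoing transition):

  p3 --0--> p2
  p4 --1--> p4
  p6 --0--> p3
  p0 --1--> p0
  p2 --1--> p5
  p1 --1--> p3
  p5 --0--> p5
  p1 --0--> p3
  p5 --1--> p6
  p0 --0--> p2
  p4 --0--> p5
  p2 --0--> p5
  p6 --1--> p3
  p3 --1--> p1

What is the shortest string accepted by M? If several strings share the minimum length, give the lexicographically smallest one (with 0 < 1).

001

A breadth-first search from p0 reaches an accepting state first via the path p0 → p2 → p5 → p6 on input 001.
No string of length < 3 is accepted (BFS exhausts all shorter strings without reaching an accepting state), and 001 is the lexicographically least accepting string of length 3.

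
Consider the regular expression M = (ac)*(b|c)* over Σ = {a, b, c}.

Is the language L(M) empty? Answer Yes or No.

The empty string ε matches the expression, so it belongs to L(M).
Since L(M) contains at least one string, it is not empty.

No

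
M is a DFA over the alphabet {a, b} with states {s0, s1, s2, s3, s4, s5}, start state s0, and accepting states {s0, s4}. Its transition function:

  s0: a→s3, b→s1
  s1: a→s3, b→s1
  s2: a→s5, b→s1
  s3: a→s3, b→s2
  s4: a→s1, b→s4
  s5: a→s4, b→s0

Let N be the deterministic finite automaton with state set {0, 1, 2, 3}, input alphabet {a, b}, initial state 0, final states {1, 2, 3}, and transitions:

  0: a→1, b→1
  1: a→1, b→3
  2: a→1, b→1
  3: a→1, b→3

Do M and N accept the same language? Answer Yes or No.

The empty string ε is accepted by M but rejected by N.
So L(M) ≠ L(N).

No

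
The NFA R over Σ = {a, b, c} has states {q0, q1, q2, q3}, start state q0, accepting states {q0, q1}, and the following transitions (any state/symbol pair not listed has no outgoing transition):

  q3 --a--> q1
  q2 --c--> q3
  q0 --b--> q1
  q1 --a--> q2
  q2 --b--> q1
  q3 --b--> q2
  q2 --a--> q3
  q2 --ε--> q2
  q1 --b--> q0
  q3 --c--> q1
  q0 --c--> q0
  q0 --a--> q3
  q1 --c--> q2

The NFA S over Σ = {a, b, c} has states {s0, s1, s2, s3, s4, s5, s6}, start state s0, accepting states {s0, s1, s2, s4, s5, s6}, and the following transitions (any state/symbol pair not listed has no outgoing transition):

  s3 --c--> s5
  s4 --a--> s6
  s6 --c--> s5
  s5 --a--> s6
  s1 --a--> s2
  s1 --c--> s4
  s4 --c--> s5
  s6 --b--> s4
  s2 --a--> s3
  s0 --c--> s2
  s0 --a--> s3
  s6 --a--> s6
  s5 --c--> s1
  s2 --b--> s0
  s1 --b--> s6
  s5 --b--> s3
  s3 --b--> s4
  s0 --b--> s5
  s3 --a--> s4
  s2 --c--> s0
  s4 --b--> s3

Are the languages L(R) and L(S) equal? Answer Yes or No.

The string bb is accepted by R but rejected by S.
So L(R) ≠ L(S).

No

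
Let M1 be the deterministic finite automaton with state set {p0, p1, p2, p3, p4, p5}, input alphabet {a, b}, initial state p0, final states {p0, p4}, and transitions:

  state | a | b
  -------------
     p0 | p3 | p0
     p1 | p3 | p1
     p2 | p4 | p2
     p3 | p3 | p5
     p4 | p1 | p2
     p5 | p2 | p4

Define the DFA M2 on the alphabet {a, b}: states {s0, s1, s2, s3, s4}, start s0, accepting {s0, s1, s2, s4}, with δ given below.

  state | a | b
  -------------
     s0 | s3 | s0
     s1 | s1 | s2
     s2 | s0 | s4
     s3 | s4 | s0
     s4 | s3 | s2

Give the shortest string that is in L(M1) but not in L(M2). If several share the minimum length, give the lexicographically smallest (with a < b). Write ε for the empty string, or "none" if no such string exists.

aabaa

The string aabaa is accepted by M1 but not by M2.
No shorter string lies in the difference, and aabaa is the lexicographically first length-5 string in L(M1) \ L(M2).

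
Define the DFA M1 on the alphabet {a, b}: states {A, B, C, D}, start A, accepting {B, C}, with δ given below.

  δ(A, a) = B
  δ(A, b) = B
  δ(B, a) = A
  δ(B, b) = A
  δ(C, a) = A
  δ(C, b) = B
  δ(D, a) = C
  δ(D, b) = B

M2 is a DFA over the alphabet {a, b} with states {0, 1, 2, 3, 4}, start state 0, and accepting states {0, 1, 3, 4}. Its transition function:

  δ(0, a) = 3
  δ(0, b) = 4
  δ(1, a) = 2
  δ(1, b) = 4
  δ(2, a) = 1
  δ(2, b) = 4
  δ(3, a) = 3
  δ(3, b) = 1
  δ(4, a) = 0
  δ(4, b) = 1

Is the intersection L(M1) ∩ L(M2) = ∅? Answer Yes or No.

The string a is accepted by both M1 and M2.
Hence L(M1) ∩ L(M2) ≠ ∅.

No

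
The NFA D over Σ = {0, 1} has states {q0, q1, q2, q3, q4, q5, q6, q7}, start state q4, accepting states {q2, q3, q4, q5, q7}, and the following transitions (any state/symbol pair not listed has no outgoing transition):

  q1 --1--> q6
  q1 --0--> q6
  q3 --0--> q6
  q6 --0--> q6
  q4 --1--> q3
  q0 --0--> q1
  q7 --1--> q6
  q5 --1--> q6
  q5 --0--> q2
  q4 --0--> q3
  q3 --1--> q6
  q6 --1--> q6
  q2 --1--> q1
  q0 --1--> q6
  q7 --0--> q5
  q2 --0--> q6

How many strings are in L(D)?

3

The useful subgraph on states {q3, q4} is acyclic, so L(D) is finite; the longest accepting path visits 2 useful states, giving maximum string length 1.
Counting accepting paths from q4 by length: 1 of length 0, 2 of length 1. Total 3.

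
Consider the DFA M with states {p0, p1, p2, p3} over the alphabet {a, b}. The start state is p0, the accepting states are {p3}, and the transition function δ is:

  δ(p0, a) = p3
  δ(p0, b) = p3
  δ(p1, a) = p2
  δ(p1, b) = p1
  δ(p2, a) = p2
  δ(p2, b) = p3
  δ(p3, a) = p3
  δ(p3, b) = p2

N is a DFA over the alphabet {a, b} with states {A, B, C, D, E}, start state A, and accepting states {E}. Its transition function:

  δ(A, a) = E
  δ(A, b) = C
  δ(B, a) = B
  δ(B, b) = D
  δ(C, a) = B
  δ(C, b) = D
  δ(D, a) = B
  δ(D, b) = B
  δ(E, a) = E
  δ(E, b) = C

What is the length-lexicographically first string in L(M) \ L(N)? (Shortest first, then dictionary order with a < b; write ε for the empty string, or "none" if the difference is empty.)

The string b is accepted by M but not by N.
No shorter string lies in the difference, and b is the lexicographically first length-1 string in L(M) \ L(N).

b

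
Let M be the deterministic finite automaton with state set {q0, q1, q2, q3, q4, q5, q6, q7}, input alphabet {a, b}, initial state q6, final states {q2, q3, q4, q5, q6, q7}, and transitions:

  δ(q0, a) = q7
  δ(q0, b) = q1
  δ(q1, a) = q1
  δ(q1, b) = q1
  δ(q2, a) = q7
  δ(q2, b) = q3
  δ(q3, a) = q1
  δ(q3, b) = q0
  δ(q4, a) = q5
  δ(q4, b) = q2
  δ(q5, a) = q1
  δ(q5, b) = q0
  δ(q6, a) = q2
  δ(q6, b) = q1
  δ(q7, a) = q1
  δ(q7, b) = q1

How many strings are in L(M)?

The useful subgraph on states {q0, q2, q3, q6, q7} is acyclic, so L(M) is finite; the longest accepting path visits 5 useful states, giving maximum string length 4.
Counting accepting paths from q6 by length: 1 of length 0, 1 of length 1, 2 of length 2, 1 of length 4. Total 5.

5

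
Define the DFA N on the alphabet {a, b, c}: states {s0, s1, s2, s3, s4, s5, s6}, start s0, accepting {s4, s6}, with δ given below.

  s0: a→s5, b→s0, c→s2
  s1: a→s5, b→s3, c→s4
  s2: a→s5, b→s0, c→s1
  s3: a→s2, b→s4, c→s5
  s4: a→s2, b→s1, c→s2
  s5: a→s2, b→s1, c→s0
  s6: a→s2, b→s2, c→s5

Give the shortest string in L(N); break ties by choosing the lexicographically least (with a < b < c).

A breadth-first search from s0 reaches an accepting state first via the path s0 → s5 → s1 → s4 on input abc.
No string of length < 3 is accepted (BFS exhausts all shorter strings without reaching an accepting state), and abc is the lexicographically least accepting string of length 3.

abc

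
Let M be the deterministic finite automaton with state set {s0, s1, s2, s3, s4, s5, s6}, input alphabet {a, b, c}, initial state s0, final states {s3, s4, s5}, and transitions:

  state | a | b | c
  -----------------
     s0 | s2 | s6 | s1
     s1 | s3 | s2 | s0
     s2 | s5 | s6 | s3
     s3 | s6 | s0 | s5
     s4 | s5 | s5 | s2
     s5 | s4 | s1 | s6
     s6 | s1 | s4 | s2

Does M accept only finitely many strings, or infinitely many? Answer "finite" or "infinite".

State s0 is reachable from the start and can reach an accepting state, and it lies on the cycle s0 → s1 → s0.
Traversing that cycle any number of times yields accepted strings of unbounded length, so the language is infinite.

infinite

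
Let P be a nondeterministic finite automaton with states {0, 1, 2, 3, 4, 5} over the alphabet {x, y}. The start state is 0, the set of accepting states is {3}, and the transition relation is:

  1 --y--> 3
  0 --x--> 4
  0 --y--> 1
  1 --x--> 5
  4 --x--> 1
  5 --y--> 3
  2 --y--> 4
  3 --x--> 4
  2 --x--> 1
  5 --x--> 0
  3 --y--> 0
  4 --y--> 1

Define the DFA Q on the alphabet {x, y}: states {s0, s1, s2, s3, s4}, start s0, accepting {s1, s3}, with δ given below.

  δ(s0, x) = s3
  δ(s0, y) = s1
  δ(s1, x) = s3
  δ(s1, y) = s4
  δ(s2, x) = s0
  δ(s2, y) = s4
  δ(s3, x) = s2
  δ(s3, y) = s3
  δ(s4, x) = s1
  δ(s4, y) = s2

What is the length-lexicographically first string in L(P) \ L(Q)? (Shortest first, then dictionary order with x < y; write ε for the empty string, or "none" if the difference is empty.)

yy

The string yy is accepted by P but not by Q.
No shorter string lies in the difference, and yy is the lexicographically first length-2 string in L(P) \ L(Q).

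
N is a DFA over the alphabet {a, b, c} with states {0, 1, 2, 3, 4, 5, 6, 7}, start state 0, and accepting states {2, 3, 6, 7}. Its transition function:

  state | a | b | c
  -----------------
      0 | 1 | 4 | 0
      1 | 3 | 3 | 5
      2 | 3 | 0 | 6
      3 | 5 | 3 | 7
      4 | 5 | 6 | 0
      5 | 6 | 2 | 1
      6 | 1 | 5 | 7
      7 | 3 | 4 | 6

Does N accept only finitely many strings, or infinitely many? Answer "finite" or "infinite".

infinite

State 0 is reachable from the start and can reach an accepting state, and it lies on the cycle 0 → 0.
Traversing that cycle any number of times yields accepted strings of unbounded length, so the language is infinite.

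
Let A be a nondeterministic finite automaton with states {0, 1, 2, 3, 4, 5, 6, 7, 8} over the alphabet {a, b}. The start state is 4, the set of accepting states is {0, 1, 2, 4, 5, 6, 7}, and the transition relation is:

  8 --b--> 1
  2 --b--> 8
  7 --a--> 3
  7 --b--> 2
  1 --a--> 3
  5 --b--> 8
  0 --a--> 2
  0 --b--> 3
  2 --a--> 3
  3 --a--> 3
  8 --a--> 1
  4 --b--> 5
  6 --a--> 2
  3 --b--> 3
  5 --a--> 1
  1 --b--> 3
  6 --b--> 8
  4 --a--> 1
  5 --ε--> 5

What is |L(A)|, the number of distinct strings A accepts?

6

The useful subgraph on states {1, 4, 5, 8} is acyclic, so L(A) is finite; the longest accepting path visits 4 useful states, giving maximum string length 3.
Counting accepting paths from 4 by length: 1 of length 0, 2 of length 1, 1 of length 2, 2 of length 3. Total 6.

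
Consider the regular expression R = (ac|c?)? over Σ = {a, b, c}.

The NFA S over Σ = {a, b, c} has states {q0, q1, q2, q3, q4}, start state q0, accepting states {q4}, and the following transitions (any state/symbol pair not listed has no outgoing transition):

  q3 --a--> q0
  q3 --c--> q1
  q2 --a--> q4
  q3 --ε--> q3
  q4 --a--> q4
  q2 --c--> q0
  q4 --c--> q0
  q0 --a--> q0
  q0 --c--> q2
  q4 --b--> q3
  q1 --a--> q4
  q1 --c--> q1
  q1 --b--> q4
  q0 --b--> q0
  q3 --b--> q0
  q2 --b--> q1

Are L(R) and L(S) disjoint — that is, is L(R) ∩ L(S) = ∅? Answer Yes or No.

Yes

Converting the expression R to a DFA (subset construction, then merging equivalent states) gives the minimal DFA with states {r0, r1, r2, r3}, start state r0, accepting states {r0, r3} and transitions r0: a→r1, b→r2, c→r3; r1: a→r2, b→r2, c→r3; r2: a→r2, b→r2, c→r2; r3: a→r2, b→r2, c→r2.
Exploring the product automaton R × S from the start pair (r0, q0), following both machines on each input symbol, reaches 8 state pairs: (r0, q0), (r1, q0), (r2, q0), (r3, q2), (r2, q2), (r2, q4), (r2, q1), (r2, q3).
R accepts in {r0, r3} and S accepts in {q4}; no reachable pair has both components accepting, so no string drives both machines to acceptance simultaneously and L(R) ∩ L(S) = ∅.
So no string is accepted by both, and the intersection is empty.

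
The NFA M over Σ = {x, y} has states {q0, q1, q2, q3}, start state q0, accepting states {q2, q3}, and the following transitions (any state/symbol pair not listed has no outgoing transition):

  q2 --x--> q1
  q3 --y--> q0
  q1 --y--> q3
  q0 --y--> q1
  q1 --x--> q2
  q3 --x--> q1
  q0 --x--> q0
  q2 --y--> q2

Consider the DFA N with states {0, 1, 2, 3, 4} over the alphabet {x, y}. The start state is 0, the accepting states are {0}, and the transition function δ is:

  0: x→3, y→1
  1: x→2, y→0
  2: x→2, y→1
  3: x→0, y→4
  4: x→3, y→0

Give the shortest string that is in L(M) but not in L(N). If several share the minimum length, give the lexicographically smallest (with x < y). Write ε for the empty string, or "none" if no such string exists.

yx

The string yx is accepted by M but not by N.
No shorter string lies in the difference, and yx is the lexicographically first length-2 string in L(M) \ L(N).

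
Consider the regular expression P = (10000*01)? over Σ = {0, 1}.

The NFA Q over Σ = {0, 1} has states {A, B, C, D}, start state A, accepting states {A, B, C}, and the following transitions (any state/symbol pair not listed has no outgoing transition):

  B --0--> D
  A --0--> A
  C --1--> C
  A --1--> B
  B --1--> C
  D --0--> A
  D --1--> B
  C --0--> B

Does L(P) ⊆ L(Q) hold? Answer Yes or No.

Converting the expression P to a DFA (subset construction, then merging equivalent states) gives the minimal DFA with states {p0, p1, p2, p3, p4, p5, p6, p7}, start state p0, accepting states {p0, p7} and transitions p0: 0→p1, 1→p2; p1: 0→p1, 1→p1; p2: 0→p3, 1→p1; p3: 0→p4, 1→p1; p4: 0→p5, 1→p1; p5: 0→p6, 1→p1; p6: 0→p6, 1→p7; p7: 0→p1, 1→p1.
Exploring the product automaton P × Q from the start pair (p0, A), following both machines on each input symbol, reaches 11 state pairs: (p0, A), (p1, A), (p2, B), (p1, B), (p3, D), (p1, C), (p1, D), (p4, A), (p5, A), (p6, A), (p7, B).
P accepts in {p0, p7} and Q accepts in {A, B, C}. The reachable pairs whose P-component is accepting are (p0, A), (p7, B); in each of them the Q-component is accepting too, so the product for L(P) \ L(Q) (P-component accepting, Q-component rejecting) has no reachable accepting pair and the difference is empty.
Hence every string in L(P) is also in L(Q).

Yes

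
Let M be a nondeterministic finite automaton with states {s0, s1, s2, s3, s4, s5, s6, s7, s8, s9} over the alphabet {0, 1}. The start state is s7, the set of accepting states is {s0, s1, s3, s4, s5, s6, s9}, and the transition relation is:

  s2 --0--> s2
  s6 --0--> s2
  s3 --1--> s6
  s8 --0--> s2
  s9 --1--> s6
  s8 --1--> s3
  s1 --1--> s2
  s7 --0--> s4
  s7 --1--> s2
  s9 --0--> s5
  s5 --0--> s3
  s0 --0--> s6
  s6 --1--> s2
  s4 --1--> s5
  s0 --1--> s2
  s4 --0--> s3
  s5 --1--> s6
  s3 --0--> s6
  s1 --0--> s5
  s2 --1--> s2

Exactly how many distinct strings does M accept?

9

The useful subgraph on states {s3, s4, s5, s6, s7} is acyclic, so L(M) is finite; the longest accepting path visits 5 useful states, giving maximum string length 4.
Counting accepting paths from s7 by length: 1 of length 1, 2 of length 2, 4 of length 3, 2 of length 4. Total 9.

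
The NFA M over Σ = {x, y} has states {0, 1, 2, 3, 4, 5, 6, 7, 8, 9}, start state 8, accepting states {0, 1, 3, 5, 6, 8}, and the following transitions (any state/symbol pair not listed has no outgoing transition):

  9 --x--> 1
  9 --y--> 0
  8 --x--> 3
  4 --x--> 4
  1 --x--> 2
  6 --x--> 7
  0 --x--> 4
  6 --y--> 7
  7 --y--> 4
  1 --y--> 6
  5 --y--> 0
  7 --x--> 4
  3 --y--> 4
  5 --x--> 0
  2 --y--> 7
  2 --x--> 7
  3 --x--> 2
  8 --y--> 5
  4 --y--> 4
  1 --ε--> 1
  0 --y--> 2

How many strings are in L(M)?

The useful subgraph on states {0, 3, 5, 8} is acyclic, so L(M) is finite; the longest accepting path visits 3 useful states, giving maximum string length 2.
Counting accepting paths from 8 by length: 1 of length 0, 2 of length 1, 2 of length 2. Total 5.

5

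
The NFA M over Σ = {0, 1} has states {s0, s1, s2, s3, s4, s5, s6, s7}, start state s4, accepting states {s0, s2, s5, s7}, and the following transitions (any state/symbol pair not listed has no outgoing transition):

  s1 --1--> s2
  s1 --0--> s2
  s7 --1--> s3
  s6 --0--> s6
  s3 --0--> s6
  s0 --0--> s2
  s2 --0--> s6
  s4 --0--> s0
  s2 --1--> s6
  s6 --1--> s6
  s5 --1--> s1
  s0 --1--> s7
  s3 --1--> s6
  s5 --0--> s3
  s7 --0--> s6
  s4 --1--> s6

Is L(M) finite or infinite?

The useful states (reachable from s4 and able to reach an accepting state) are {s0, s2, s4, s7}.
Restricted to these states the transition graph has no cycle, so every accepting path has bounded length and L is finite.

finite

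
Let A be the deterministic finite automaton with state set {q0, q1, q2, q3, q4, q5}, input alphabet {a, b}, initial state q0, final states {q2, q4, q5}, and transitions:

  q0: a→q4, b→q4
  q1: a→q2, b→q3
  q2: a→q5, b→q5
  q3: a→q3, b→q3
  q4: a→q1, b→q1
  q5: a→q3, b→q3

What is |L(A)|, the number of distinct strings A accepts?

The useful subgraph on states {q0, q1, q2, q4, q5} is acyclic, so L(A) is finite; the longest accepting path visits 5 useful states, giving maximum string length 4.
Counting accepting paths from q0 by length: 2 of length 1, 4 of length 3, 8 of length 4. Total 14.

14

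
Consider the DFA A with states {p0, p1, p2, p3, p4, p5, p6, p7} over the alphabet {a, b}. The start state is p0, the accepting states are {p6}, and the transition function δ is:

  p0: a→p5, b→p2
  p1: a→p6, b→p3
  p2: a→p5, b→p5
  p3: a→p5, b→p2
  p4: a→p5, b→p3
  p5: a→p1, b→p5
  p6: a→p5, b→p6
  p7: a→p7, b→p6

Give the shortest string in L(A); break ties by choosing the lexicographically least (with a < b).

aaa

A breadth-first search from p0 reaches an accepting state first via the path p0 → p5 → p1 → p6 on input aaa.
No string of length < 3 is accepted (BFS exhausts all shorter strings without reaching an accepting state), and aaa is the lexicographically least accepting string of length 3.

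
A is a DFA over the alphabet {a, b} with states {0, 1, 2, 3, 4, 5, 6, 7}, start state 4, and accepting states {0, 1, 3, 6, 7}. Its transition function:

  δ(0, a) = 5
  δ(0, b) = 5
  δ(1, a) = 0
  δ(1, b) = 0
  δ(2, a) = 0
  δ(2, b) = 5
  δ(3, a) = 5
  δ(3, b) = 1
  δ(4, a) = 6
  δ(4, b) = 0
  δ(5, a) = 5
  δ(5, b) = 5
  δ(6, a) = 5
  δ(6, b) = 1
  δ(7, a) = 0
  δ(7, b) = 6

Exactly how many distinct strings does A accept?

The useful subgraph on states {0, 1, 4, 6} is acyclic, so L(A) is finite; the longest accepting path visits 4 useful states, giving maximum string length 3.
Counting accepting paths from 4 by length: 2 of length 1, 1 of length 2, 2 of length 3. Total 5.

5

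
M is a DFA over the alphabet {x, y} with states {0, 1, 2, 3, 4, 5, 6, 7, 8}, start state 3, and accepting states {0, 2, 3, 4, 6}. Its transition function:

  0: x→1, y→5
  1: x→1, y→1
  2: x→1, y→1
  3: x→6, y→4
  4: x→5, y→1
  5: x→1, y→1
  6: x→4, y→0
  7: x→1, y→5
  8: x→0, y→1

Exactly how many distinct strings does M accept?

5

The useful subgraph on states {0, 3, 4, 6} is acyclic, so L(M) is finite; the longest accepting path visits 3 useful states, giving maximum string length 2.
Counting accepting paths from 3 by length: 1 of length 0, 2 of length 1, 2 of length 2. Total 5.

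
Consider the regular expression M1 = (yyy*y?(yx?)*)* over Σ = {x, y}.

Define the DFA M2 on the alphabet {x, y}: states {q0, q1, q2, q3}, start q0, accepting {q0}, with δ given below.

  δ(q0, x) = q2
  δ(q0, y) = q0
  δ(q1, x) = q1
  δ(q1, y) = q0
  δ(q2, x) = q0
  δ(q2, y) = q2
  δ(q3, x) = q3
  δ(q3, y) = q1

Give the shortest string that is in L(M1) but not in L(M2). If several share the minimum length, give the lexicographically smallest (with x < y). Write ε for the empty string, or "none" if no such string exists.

The string yyyx is accepted by M1 but not by M2.
No shorter string lies in the difference, and yyyx is the lexicographically first length-4 string in L(M1) \ L(M2).

yyyx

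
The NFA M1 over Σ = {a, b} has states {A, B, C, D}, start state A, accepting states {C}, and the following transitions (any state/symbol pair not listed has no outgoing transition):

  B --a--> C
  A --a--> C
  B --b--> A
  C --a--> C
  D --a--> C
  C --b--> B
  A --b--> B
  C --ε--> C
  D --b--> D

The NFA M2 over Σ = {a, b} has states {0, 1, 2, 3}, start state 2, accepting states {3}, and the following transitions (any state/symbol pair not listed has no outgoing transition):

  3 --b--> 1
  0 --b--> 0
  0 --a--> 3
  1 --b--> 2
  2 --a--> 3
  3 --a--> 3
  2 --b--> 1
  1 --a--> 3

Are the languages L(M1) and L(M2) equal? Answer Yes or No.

Yes

Exploring the product automaton M1 × M2 from the start pair (A, 2), following both machines on each input symbol, reaches 3 state pairs: (A, 2), (C, 3), (B, 1).
M1 accepts in {C} and M2 accepts in {3}. In every reachable pair the two components are either both accepting — (C, 3) — or both non-accepting, so no string is accepted by exactly one of the machines: L(M1) \ L(M2) and L(M2) \ L(M1) are both empty.
Hence every string is accepted by M1 iff it is accepted by M2, and the two languages coincide.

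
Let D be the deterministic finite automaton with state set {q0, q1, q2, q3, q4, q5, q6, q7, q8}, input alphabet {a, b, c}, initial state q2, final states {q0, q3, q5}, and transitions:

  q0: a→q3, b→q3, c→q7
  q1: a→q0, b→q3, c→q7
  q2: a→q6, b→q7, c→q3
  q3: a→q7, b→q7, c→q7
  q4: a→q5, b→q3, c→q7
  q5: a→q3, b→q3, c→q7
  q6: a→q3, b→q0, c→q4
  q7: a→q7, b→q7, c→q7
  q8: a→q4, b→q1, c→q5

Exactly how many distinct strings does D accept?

9

The useful subgraph on states {q0, q2, q3, q4, q5, q6} is acyclic, so L(D) is finite; the longest accepting path visits 5 useful states, giving maximum string length 4.
Counting accepting paths from q2 by length: 1 of length 1, 2 of length 2, 4 of length 3, 2 of length 4. Total 9.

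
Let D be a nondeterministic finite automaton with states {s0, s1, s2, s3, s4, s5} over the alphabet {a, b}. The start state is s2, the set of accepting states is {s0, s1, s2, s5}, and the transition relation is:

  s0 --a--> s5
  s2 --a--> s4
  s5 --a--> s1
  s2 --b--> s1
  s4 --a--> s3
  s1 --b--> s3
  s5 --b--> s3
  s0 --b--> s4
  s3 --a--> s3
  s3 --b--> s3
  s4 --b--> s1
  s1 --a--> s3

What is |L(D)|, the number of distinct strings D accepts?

The useful subgraph on states {s1, s2, s4} is acyclic, so L(D) is finite; the longest accepting path visits 3 useful states, giving maximum string length 2.
Counting accepting paths from s2 by length: 1 of length 0, 1 of length 1, 1 of length 2. Total 3.

3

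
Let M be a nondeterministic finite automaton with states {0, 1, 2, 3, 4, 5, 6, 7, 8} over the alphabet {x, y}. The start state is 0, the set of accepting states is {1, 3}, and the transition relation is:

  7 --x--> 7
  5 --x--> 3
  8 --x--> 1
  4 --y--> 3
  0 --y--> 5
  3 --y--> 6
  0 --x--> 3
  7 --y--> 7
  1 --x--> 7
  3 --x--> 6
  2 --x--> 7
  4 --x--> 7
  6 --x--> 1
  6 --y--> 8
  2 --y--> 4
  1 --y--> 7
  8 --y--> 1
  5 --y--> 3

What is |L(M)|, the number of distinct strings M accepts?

The useful subgraph on states {0, 1, 3, 5, 6, 8} is acyclic, so L(M) is finite; the longest accepting path visits 6 useful states, giving maximum string length 5.
Counting accepting paths from 0 by length: 1 of length 1, 2 of length 2, 2 of length 3, 8 of length 4, 8 of length 5. Total 21.

21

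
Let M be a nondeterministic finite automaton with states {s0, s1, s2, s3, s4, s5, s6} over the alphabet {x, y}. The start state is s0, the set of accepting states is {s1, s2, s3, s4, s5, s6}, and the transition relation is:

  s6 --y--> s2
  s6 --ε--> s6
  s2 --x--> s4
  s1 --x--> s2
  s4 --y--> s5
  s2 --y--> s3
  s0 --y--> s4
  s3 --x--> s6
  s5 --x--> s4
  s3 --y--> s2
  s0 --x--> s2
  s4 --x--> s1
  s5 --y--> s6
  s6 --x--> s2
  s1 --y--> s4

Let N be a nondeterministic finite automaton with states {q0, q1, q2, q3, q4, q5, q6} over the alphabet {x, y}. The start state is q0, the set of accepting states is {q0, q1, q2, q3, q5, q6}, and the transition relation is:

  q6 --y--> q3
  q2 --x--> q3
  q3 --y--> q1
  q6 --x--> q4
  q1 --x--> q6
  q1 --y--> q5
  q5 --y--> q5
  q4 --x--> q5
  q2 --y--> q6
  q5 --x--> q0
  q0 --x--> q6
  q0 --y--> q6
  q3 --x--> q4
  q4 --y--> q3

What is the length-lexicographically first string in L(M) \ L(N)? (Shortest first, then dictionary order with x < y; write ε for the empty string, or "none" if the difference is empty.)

The string xx is accepted by M but not by N.
No shorter string lies in the difference, and xx is the lexicographically first length-2 string in L(M) \ L(N).

xx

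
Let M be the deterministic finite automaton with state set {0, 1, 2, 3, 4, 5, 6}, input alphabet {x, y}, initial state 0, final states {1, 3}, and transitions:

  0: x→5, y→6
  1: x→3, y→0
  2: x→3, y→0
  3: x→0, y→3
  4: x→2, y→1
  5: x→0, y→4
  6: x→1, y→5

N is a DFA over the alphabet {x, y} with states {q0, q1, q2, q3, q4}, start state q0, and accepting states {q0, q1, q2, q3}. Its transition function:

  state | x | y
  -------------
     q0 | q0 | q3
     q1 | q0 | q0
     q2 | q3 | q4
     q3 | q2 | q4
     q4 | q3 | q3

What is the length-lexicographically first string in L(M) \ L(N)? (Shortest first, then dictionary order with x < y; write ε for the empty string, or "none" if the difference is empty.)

The string xyy is accepted by M but not by N.
No shorter string lies in the difference, and xyy is the lexicographically first length-3 string in L(M) \ L(N).

xyy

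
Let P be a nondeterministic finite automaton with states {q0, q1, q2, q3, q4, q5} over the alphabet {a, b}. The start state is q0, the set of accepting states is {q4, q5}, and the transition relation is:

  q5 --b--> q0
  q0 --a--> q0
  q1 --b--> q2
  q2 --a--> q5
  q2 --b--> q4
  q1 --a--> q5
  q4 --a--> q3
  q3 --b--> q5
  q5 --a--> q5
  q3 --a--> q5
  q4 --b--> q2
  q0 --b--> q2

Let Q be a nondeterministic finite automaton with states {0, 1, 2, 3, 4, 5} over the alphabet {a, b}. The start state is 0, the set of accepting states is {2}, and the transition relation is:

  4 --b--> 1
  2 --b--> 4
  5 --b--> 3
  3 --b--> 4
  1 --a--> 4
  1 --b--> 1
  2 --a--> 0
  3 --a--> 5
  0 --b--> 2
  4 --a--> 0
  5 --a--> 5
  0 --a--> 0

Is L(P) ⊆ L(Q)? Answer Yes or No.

No

The string ba is in L(P) but not in L(Q).
So L(P) ⊄ L(Q).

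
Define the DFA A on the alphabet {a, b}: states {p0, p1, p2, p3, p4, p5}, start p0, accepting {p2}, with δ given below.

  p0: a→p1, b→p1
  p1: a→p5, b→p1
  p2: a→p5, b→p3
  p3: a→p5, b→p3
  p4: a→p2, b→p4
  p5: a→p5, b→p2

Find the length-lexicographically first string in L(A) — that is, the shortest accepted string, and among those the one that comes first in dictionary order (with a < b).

aab

A breadth-first search from p0 reaches an accepting state first via the path p0 → p1 → p5 → p2 on input aab.
No string of length < 3 is accepted (BFS exhausts all shorter strings without reaching an accepting state), and aab is the lexicographically least accepting string of length 3.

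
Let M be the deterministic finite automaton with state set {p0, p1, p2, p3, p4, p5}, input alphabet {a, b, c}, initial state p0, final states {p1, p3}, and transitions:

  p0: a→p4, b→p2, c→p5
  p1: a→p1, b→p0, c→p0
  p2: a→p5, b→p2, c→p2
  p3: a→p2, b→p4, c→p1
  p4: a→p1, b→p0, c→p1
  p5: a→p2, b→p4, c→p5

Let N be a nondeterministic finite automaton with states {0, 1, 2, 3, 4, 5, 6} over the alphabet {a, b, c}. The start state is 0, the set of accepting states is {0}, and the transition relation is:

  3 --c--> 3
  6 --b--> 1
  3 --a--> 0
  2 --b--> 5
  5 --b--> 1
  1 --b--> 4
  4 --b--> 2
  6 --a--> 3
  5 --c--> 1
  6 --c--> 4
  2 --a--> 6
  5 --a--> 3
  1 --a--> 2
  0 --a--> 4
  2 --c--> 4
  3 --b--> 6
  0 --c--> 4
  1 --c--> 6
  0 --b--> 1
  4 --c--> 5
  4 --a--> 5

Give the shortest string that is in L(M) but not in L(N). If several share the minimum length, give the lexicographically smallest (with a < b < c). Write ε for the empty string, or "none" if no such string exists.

aa

The string aa is accepted by M but not by N.
No shorter string lies in the difference, and aa is the lexicographically first length-2 string in L(M) \ L(N).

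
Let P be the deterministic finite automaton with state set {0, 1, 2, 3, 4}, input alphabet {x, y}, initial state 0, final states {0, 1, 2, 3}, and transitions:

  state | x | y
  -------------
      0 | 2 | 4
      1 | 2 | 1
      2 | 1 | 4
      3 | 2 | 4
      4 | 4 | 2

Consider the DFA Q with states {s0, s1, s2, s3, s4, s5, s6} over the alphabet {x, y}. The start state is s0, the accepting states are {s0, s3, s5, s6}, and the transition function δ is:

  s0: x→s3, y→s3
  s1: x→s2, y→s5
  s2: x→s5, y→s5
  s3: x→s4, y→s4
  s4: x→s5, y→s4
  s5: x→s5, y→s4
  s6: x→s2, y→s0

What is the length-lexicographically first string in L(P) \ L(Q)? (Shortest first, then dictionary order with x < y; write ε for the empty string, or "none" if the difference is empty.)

The string xx is accepted by P but not by Q.
No shorter string lies in the difference, and xx is the lexicographically first length-2 string in L(P) \ L(Q).

xx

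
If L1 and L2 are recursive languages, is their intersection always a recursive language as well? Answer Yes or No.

Yes

Run both deciders on the input and accept iff both accept; the combined machine always halts.
So the recursive languages are closed under intersection.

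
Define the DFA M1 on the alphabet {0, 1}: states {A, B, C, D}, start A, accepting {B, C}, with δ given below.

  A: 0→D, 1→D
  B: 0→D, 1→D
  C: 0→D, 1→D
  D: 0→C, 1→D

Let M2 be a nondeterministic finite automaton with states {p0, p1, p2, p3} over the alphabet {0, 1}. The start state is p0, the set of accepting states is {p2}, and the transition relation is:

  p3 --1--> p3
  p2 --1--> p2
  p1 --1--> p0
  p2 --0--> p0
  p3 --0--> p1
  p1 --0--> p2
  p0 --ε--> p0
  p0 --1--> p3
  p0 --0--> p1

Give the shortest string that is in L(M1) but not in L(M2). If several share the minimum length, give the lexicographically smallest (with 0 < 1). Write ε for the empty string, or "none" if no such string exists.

The string 10 is accepted by M1 but not by M2.
No shorter string lies in the difference, and 10 is the lexicographically first length-2 string in L(M1) \ L(M2).

10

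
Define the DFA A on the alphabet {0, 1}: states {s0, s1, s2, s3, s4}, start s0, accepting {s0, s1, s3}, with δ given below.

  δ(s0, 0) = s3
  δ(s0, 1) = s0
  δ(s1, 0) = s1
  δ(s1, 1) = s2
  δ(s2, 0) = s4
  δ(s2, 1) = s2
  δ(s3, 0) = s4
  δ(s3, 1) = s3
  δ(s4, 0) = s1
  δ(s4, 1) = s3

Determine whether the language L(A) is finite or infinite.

infinite

State s0 is reachable from the start and can reach an accepting state, and it lies on the cycle s0 → s0.
Traversing that cycle any number of times yields accepted strings of unbounded length, so the language is infinite.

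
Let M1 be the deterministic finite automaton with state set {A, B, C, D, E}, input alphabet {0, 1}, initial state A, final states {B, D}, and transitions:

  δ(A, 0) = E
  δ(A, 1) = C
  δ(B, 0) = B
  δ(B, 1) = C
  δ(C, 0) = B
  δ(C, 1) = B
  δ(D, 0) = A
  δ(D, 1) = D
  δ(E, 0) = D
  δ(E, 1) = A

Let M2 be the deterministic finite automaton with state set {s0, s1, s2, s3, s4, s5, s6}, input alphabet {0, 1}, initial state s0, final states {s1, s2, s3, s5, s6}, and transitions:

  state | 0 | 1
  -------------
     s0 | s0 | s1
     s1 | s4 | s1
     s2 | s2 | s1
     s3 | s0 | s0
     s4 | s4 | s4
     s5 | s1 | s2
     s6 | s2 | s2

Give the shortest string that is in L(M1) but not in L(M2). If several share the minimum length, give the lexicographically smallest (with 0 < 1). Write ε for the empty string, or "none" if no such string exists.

00

The string 00 is accepted by M1 but not by M2.
No shorter string lies in the difference, and 00 is the lexicographically first length-2 string in L(M1) \ L(M2).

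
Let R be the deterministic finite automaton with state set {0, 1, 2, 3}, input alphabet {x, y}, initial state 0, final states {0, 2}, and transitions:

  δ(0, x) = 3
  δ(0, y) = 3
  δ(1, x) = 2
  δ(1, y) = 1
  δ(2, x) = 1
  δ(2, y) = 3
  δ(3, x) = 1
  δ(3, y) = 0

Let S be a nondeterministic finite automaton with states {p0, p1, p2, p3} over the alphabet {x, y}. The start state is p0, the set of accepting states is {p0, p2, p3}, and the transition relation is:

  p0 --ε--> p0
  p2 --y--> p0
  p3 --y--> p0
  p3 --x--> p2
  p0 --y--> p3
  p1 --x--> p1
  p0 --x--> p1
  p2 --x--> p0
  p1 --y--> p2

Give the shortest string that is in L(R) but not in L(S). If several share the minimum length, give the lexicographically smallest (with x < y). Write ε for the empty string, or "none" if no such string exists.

The string xxx is accepted by R but not by S.
No shorter string lies in the difference, and xxx is the lexicographically first length-3 string in L(R) \ L(S).

xxx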